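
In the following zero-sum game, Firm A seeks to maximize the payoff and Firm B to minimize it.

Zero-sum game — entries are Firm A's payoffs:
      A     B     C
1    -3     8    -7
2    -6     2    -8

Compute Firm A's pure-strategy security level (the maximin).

The worst-case payoff for each row is 1: -7, 2: -8.
The best of these is -7.

-7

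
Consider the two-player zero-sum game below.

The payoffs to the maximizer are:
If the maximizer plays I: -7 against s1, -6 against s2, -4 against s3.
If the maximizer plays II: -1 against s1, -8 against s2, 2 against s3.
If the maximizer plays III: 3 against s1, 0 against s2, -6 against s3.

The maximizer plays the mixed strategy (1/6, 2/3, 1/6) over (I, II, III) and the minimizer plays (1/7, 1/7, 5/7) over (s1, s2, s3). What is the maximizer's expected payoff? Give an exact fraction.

-4/3

Against (1/7, 1/7, 5/7), each row's expected payoff is I: -33/7; II: 1/7; III: -27/7.
Taking the (1/6, 2/3, 1/6)-weighted average: (1/6)·(-33/7) + (2/3)·(1/7) + (1/6)·(-27/7) = -4/3.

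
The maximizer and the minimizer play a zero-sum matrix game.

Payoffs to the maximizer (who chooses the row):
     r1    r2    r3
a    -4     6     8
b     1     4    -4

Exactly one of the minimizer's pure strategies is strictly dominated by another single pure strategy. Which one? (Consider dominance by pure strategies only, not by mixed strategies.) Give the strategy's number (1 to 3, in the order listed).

The minimizer prefers columns that give the maximizer less. Compare r2 with r1: -4 < 6, 1 < 4.
So r1 strictly dominates r2 for the minimizer; r2 is strictly dominated.

2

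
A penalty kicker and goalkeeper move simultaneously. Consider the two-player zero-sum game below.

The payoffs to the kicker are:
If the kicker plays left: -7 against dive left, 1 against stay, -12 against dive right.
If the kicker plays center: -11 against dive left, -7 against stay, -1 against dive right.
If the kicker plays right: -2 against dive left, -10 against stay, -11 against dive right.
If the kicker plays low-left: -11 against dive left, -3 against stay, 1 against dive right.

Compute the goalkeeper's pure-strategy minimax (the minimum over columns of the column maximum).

-2

The worst case (largest entry) in each column is dive left: -2, stay: 1, dive right: 1.
The best (smallest) of these is -2.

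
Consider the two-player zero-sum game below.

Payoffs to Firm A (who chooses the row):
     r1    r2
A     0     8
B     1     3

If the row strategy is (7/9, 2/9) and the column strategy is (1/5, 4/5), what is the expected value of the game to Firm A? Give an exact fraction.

Against (1/5, 4/5), each row's expected payoff is A: 32/5; B: 13/5.
Taking the (7/9, 2/9)-weighted average: (7/9)·(32/5) + (2/9)·(13/5) = 50/9.

50/9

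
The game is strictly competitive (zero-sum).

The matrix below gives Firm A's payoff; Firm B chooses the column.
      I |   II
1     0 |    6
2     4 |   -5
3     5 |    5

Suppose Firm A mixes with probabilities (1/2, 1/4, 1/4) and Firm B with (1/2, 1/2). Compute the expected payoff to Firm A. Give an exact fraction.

Against (1/2, 1/2), each row's expected payoff is 1: 3; 2: -1/2; 3: 5.
Taking the (1/2, 1/4, 1/4)-weighted average: (1/2)·(3) + (1/4)·(-1/2) + (1/4)·(5) = 21/8.

21/8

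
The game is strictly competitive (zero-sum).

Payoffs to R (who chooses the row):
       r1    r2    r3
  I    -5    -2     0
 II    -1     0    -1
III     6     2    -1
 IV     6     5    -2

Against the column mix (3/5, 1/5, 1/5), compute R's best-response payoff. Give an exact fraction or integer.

I: (-5)·(3/5) + (-2)·(1/5) + (0)·(1/5) = -17/5.
II: (-1)·(3/5) + (0)·(1/5) + (-1)·(1/5) = -4/5.
III: (6)·(3/5) + (2)·(1/5) + (-1)·(1/5) = 19/5.
IV: (6)·(3/5) + (5)·(1/5) + (-2)·(1/5) = 21/5.
The best pure response is IV with expected payoff 21/5.

21/5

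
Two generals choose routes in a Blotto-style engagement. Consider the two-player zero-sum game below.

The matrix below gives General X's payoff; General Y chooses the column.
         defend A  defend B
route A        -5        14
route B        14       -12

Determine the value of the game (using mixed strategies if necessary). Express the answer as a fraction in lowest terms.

Row minima are -5 and -12, so General X's maximin is -5; column maxima are 14 and 14, so General Y's minimax is 14. These differ, so the equilibrium is in mixed strategies.
Let General X play route A with probability p. General Y is indifferent when −5p + 14(1−p) = 14p − 12(1−p), giving p = 26/45.
Let General Y play defend A with probability q. General X is indifferent when −5q + 14(1−q) = 14q − 12(1−q), giving q = 26/45.
The value is -5·(26/45) + (14)·(19/45) = 136/45.

136/45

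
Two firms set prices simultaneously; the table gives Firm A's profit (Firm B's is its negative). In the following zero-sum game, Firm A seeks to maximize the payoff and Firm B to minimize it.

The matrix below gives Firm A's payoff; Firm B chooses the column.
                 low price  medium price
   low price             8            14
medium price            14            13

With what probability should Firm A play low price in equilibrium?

1/7

Row minima are 8 and 13, so Firm A's maximin is 13; column maxima are 14 and 14, so Firm B's minimax is 14. These differ, so the equilibrium is in mixed strategies.
Let Firm A play low price with probability p. Firm B is indifferent when 8p + 14(1−p) = 14p + 13(1−p), giving p = 1/7.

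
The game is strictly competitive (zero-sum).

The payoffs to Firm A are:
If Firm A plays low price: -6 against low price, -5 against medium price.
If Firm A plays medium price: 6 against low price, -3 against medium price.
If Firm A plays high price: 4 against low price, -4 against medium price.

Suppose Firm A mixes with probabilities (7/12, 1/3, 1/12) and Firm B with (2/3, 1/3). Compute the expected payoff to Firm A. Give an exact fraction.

-79/36

Against (2/3, 1/3), each row's expected payoff is low price: -17/3; medium price: 3; high price: 4/3.
Taking the (7/12, 1/3, 1/12)-weighted average: (7/12)·(-17/3) + (1/3)·(3) + (1/12)·(4/3) = -79/36.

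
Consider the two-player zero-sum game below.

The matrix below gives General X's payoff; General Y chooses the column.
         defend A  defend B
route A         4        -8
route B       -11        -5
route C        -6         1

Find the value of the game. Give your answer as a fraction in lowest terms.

Row route B is strictly dominated by row route C, so General X never plays it.
The remaining 2×2 game on (route A, route C) × (defend A, defend B) has no saddle point. Let General X play route A with probability p; indifference gives 4p − 6(1−p) = −8p + (1−p), so p = 7/19.
Similarly General Y's optimal q on defend A is 9/19, and the value is 4·(9/19) + (-8)·(10/19) = -44/19.

-44/19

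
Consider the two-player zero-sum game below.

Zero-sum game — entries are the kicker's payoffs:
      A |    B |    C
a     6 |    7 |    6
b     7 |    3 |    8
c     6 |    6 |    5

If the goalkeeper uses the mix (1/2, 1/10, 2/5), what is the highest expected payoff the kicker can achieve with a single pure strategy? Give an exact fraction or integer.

a: (6)·(1/2) + (7)·(1/10) + (6)·(2/5) = 61/10.
b: (7)·(1/2) + (3)·(1/10) + (8)·(2/5) = 7.
c: (6)·(1/2) + (6)·(1/10) + (5)·(2/5) = 28/5.
The best pure response is b with expected payoff 7.

7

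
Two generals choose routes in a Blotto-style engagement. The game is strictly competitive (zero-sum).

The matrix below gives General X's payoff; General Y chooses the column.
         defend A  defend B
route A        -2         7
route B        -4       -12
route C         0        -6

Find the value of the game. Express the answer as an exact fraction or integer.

Row route B is strictly dominated by row route C, so General X never plays it.
The remaining 2×2 game on (route A, route C) × (defend A, defend B) has no saddle point. Let General X play route A with probability p; indifference gives −2p = 7p − 6(1−p), so p = 2/5.
Similarly General Y's optimal q on defend A is 13/15, and the value is -2·(13/15) + (7)·(2/15) = -4/5.

-4/5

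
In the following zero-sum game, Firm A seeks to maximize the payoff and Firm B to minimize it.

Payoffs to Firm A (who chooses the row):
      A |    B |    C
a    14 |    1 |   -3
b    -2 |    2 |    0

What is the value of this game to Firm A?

-6/19

Column B is strictly dominated by C for Firm B (it gives Firm A more in every row).
The remaining 2×2 game on (a, b) × (A, C) has no saddle point. Let Firm A play a with probability p; indifference gives 14p − 2(1−p) = −3p, so p = 2/19.
Similarly Firm B's optimal q on A is 3/19, and the value is 14·(3/19) + (-3)·(16/19) = -6/19.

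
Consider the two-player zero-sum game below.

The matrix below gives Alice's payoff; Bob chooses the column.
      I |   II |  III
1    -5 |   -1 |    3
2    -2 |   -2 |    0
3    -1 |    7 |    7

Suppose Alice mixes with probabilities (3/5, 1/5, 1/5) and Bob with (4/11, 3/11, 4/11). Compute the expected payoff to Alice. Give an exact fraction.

-2/55

Against (4/11, 3/11, 4/11), each row's expected payoff is 1: -1; 2: -14/11; 3: 45/11.
Taking the (3/5, 1/5, 1/5)-weighted average: (3/5)·(-1) + (1/5)·(-14/11) + (1/5)·(45/11) = -2/55.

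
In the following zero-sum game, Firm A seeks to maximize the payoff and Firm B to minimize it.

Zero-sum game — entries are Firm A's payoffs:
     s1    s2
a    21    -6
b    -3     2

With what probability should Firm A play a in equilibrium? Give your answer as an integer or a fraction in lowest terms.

Row minima are -6 and -3, so Firm A's maximin is -3; column maxima are 21 and 2, so Firm B's minimax is 2. These differ, so the equilibrium is in mixed strategies.
Let Firm A play a with probability p. Firm B is indifferent when 21p − 3(1−p) = −6p + 2(1−p), giving p = 5/32.

5/32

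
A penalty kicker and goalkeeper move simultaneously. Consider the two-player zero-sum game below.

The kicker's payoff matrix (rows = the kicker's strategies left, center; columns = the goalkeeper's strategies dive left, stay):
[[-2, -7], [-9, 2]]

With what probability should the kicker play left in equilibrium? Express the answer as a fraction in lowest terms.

11/16

Row minima are -7 and -9, so the kicker's maximin is -7; column maxima are -2 and 2, so the goalkeeper's minimax is -2. These differ, so the equilibrium is in mixed strategies.
Let the kicker play left with probability p. The goalkeeper is indifferent when −2p − 9(1−p) = −7p + 2(1−p), giving p = 11/16.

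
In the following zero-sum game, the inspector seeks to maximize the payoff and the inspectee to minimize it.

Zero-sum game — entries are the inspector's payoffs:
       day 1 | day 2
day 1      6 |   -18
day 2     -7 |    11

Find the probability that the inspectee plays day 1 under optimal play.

29/42

Row minima are -18 and -7, so the inspector's maximin is -7; column maxima are 6 and 11, so the inspectee's minimax is 6. These differ, so the equilibrium is in mixed strategies.
Let the inspectee play day 1 with probability q. The inspector is indifferent when 6q − 18(1−q) = −7q + 11(1−q), giving q = 29/42.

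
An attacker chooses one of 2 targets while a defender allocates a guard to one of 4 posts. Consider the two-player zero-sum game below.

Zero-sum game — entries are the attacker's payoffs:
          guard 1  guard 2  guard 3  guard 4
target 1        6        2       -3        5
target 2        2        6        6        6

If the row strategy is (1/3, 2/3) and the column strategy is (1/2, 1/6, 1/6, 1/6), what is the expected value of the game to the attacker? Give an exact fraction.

35/9

Against (1/2, 1/6, 1/6, 1/6), each row's expected payoff is target 1: 11/3; target 2: 4.
Taking the (1/3, 2/3)-weighted average: (1/3)·(11/3) + (2/3)·(4) = 35/9.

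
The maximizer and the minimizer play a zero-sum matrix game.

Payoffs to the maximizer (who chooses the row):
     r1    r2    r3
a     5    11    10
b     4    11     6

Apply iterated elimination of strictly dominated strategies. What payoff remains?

5

Column r3 is strictly dominated by r1 for the minimizer (5<10, 4<6); eliminate r3.
Column r2 is strictly dominated by r1 for the minimizer (5<11, 4<11); eliminate r2.
Row b is strictly dominated by row a (5>4); eliminate b.
Only (a, r1) remains, with payoff 5.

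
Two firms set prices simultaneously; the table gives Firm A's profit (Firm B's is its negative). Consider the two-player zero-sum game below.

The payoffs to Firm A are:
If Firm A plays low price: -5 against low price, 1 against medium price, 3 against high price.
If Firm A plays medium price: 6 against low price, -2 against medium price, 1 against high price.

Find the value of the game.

-2/7

Column high price is strictly dominated by medium price for Firm B (it gives Firm A more in every row).
The remaining 2×2 game on (low price, medium price) × (low price, medium price) has no saddle point. Let Firm A play low price with probability p; indifference gives −5p + 6(1−p) = p − 2(1−p), so p = 4/7.
Similarly Firm B's optimal q on low price is 3/14, and the value is -5·(3/14) + (1)·(11/14) = -2/7.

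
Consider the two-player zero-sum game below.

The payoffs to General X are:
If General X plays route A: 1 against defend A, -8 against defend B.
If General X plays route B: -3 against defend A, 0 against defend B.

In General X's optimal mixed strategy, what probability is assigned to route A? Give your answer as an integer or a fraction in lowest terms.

1/4

Row minima are -8 and -3, so General X's maximin is -3; column maxima are 1 and 0, so General Y's minimax is 0. These differ, so the equilibrium is in mixed strategies.
Let General X play route A with probability p. General Y is indifferent when p − 3(1−p) = −8p, giving p = 1/4.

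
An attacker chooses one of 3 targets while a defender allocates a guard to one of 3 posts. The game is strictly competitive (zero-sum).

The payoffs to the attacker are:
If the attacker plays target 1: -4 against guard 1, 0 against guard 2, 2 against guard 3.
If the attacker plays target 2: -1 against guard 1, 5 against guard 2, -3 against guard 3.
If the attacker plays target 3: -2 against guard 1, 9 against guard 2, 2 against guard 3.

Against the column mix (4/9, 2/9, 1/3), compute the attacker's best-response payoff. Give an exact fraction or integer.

16/9

target 1: (-4)·(4/9) + (0)·(2/9) + (2)·(1/3) = -10/9.
target 2: (-1)·(4/9) + (5)·(2/9) + (-3)·(1/3) = -1/3.
target 3: (-2)·(4/9) + (9)·(2/9) + (2)·(1/3) = 16/9.
The best pure response is target 3 with expected payoff 16/9.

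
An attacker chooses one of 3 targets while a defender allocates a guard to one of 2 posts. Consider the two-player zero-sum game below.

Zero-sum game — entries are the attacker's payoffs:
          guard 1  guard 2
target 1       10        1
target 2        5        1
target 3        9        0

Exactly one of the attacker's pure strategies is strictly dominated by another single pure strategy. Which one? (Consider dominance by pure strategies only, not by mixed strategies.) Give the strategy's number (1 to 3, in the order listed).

3

Compare target 3 with target 1: 10 > 9, 1 > 0.
So target 1 strictly dominates target 3 for the attacker; target 3 is strictly dominated.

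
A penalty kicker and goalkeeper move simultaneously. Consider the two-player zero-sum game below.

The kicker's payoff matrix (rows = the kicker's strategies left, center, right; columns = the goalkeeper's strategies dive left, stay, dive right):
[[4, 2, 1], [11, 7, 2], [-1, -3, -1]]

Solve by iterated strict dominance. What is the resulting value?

Column dive left is strictly dominated by stay for the goalkeeper (2<4, 7<11, -3<-1); eliminate dive left.
Row right is strictly dominated by row left (2>-3, 1>-1); eliminate right.
Column stay is strictly dominated by dive right for the goalkeeper (1<2, 2<7); eliminate stay.
Row left is strictly dominated by row center (2>1); eliminate left.
Only (center, dive right) remains, with payoff 2.

2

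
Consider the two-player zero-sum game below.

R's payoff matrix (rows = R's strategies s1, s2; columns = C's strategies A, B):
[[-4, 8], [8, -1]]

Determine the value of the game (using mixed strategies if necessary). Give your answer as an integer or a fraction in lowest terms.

20/7

Row minima are -4 and -1, so R's maximin is -1; column maxima are 8 and 8, so C's minimax is 8. These differ, so the equilibrium is in mixed strategies.
Let R play s1 with probability p. C is indifferent when −4p + 8(1−p) = 8p − (1−p), giving p = 3/7.
Let C play A with probability q. R is indifferent when −4q + 8(1−q) = 8q − (1−q), giving q = 3/7.
The value is -4·(3/7) + (8)·(4/7) = 20/7.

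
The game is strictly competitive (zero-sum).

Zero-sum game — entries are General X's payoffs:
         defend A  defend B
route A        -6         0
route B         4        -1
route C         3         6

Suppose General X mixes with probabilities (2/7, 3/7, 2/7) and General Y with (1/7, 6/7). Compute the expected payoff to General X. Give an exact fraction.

Against (1/7, 6/7), each row's expected payoff is route A: -6/7; route B: -2/7; route C: 39/7.
Taking the (2/7, 3/7, 2/7)-weighted average: (2/7)·(-6/7) + (3/7)·(-2/7) + (2/7)·(39/7) = 60/49.

60/49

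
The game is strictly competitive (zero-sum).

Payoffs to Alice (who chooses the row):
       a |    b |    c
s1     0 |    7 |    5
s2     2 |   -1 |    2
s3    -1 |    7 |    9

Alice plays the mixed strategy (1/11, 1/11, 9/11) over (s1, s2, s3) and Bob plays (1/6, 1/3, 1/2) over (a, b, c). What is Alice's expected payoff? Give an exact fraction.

395/66

Against (1/6, 1/3, 1/2), each row's expected payoff is s1: 29/6; s2: 1; s3: 20/3.
Taking the (1/11, 1/11, 9/11)-weighted average: (1/11)·(29/6) + (1/11)·(1) + (9/11)·(20/3) = 395/66.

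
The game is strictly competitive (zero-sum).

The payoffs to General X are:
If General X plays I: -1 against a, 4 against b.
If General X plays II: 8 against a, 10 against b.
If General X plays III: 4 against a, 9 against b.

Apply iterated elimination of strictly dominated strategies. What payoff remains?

8

Row I is strictly dominated by row II (8>-1, 10>4); eliminate I.
Row III is strictly dominated by row II (8>4, 10>9); eliminate III.
Column b is strictly dominated by a for General Y (8<10); eliminate b.
Only (II, a) remains, with payoff 8.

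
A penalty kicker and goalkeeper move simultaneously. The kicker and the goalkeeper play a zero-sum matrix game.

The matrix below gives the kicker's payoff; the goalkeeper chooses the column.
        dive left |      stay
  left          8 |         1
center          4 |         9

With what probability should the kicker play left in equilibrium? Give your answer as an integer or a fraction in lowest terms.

Row minima are 1 and 4, so the kicker's maximin is 4; column maxima are 8 and 9, so the goalkeeper's minimax is 8. These differ, so the equilibrium is in mixed strategies.
Let the kicker play left with probability p. The goalkeeper is indifferent when 8p + 4(1−p) = p + 9(1−p), giving p = 5/12.

5/12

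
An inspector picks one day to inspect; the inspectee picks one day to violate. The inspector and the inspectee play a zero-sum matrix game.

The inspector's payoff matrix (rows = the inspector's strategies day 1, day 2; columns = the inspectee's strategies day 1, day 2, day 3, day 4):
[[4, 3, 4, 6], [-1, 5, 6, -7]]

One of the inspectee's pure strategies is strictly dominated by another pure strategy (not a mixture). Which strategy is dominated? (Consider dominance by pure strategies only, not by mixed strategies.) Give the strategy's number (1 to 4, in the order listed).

The inspectee prefers columns that give the inspector less. Compare day 3 with day 2: 3 < 4, 5 < 6.
So day 2 strictly dominates day 3 for the inspectee; day 3 is strictly dominated.

3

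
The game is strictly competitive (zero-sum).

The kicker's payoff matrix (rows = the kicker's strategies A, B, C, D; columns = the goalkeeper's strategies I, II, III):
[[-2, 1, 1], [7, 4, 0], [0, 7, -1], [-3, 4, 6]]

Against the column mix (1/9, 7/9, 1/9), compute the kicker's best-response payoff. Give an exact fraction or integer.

A: (-2)·(1/9) + (1)·(7/9) + (1)·(1/9) = 2/3.
B: (7)·(1/9) + (4)·(7/9) + (0)·(1/9) = 35/9.
C: (0)·(1/9) + (7)·(7/9) + (-1)·(1/9) = 16/3.
D: (-3)·(1/9) + (4)·(7/9) + (6)·(1/9) = 31/9.
The best pure response is C with expected payoff 16/3.

16/3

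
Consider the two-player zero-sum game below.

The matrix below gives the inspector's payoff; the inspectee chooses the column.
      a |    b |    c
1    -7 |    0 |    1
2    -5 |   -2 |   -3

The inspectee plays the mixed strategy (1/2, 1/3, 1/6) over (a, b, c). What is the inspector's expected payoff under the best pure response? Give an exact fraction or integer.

-10/3

1: (-7)·(1/2) + (0)·(1/3) + (1)·(1/6) = -10/3.
2: (-5)·(1/2) + (-2)·(1/3) + (-3)·(1/6) = -11/3.
The best pure response is 1 with expected payoff -10/3.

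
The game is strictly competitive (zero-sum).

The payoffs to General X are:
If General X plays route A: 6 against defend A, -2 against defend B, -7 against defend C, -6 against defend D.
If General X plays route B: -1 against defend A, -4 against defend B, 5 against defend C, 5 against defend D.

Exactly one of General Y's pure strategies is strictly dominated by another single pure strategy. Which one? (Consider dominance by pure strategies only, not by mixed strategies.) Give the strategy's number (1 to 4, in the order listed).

1

General Y prefers columns that give General X less. Compare defend A with defend B: -2 < 6, -4 < -1.
So defend B strictly dominates defend A for General Y; defend A is strictly dominated.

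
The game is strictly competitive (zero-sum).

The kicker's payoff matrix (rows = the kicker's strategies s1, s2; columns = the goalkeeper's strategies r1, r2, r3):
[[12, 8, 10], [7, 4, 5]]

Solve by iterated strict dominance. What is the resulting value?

Column r1 is strictly dominated by r2 for the goalkeeper (8<12, 4<7); eliminate r1.
Column r3 is strictly dominated by r2 for the goalkeeper (8<10, 4<5); eliminate r3.
Row s2 is strictly dominated by row s1 (8>4); eliminate s2.
Only (s1, r2) remains, with payoff 8.

8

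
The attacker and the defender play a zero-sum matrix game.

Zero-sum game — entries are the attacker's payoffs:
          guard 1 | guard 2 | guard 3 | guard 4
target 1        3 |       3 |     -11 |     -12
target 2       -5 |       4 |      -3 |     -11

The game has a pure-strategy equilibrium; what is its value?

-11

Row minima: -12, -11 → the attacker's maximin is -11.
Column maxima: 3, 4, -3, -11 → the defender's minimax is -11.
They coincide at (target 2, guard 4), so the value is -11.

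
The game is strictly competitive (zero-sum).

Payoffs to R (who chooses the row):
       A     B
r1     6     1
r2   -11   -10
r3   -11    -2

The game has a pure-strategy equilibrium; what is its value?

1

Row minima: 1, -11, -11 → R's maximin is 1.
Column maxima: 6, 1 → C's minimax is 1.
They coincide at (r1, B), so the value is 1.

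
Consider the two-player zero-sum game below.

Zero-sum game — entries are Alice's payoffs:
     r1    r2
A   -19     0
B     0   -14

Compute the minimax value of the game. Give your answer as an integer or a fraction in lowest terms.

-266/33

Row minima are -19 and -14, so Alice's maximin is -14; column maxima are 0 and 0, so Bob's minimax is 0. These differ, so the equilibrium is in mixed strategies.
Let Alice play A with probability p. Bob is indifferent when −19p = −14(1−p), giving p = 14/33.
Let Bob play r1 with probability q. Alice is indifferent when −19q = −14(1−q), giving q = 14/33.
The value is -19·(14/33) + (0)·(19/33) = -266/33.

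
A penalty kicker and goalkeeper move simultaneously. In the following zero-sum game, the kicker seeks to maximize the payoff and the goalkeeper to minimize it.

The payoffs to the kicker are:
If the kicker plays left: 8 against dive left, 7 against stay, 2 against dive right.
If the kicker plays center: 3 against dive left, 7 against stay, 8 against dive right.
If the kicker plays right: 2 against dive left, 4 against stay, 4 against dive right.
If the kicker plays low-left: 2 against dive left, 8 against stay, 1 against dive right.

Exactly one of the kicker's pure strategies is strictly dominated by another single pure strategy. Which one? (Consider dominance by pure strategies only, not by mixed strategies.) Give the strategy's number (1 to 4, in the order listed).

3

Compare right with center: 3 > 2, 7 > 4, 8 > 4.
So center strictly dominates right for the kicker; right is strictly dominated.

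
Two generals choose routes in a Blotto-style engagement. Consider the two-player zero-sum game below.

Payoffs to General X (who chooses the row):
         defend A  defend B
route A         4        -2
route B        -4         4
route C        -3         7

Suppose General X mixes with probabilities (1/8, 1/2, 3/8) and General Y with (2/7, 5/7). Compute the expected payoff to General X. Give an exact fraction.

19/8

Against (2/7, 5/7), each row's expected payoff is route A: -2/7; route B: 12/7; route C: 29/7.
Taking the (1/8, 1/2, 3/8)-weighted average: (1/8)·(-2/7) + (1/2)·(12/7) + (3/8)·(29/7) = 19/8.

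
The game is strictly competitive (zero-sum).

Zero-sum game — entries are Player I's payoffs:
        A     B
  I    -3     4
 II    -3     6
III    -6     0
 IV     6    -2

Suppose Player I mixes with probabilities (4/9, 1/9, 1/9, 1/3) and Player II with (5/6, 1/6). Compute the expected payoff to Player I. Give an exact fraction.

Against (5/6, 1/6), each row's expected payoff is I: -11/6; II: -3/2; III: -5; IV: 14/3.
Taking the (4/9, 1/9, 1/9, 1/3)-weighted average: (4/9)·(-11/6) + (1/9)·(-3/2) + (1/9)·(-5) + (1/3)·(14/3) = 1/54.

1/54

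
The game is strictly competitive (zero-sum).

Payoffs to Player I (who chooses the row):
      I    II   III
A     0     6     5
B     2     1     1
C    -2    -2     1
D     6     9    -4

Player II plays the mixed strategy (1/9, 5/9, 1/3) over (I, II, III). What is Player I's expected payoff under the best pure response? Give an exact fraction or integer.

5

A: (0)·(1/9) + (6)·(5/9) + (5)·(1/3) = 5.
B: (2)·(1/9) + (1)·(5/9) + (1)·(1/3) = 10/9.
C: (-2)·(1/9) + (-2)·(5/9) + (1)·(1/3) = -1.
D: (6)·(1/9) + (9)·(5/9) + (-4)·(1/3) = 13/3.
The best pure response is A with expected payoff 5.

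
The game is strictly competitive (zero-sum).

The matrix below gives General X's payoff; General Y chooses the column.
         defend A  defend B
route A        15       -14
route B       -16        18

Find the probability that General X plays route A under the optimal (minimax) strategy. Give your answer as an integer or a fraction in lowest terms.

34/63

Row minima are -14 and -16, so General X's maximin is -14; column maxima are 15 and 18, so General Y's minimax is 15. These differ, so the equilibrium is in mixed strategies.
Let General X play route A with probability p. General Y is indifferent when 15p − 16(1−p) = −14p + 18(1−p), giving p = 34/63.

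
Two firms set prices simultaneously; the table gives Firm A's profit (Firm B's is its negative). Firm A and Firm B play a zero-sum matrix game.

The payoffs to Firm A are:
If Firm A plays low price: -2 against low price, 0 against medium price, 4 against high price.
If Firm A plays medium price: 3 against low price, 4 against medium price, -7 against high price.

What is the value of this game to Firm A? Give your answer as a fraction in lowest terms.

Column medium price is strictly dominated by low price for Firm B (it gives Firm A more in every row).
The remaining 2×2 game on (low price, medium price) × (low price, high price) has no saddle point. Let Firm A play low price with probability p; indifference gives −2p + 3(1−p) = 4p − 7(1−p), so p = 5/8.
Similarly Firm B's optimal q on low price is 11/16, and the value is -2·(11/16) + (4)·(5/16) = -1/8.

-1/8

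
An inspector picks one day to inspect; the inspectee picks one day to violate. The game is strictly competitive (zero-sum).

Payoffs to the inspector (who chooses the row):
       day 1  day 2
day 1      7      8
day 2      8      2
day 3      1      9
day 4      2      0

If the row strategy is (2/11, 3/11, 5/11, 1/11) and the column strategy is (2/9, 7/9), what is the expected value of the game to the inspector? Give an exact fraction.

559/99

Against (2/9, 7/9), each row's expected payoff is day 1: 70/9; day 2: 10/3; day 3: 65/9; day 4: 4/9.
Taking the (2/11, 3/11, 5/11, 1/11)-weighted average: (2/11)·(70/9) + (3/11)·(10/3) + (5/11)·(65/9) + (1/11)·(4/9) = 559/99.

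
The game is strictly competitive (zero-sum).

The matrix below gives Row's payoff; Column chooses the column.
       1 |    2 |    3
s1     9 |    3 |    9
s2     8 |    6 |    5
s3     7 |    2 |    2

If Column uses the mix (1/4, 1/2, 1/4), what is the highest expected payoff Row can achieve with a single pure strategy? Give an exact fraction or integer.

s1: (9)·(1/4) + (3)·(1/2) + (9)·(1/4) = 6.
s2: (8)·(1/4) + (6)·(1/2) + (5)·(1/4) = 25/4.
s3: (7)·(1/4) + (2)·(1/2) + (2)·(1/4) = 13/4.
The best pure response is s2 with expected payoff 25/4.

25/4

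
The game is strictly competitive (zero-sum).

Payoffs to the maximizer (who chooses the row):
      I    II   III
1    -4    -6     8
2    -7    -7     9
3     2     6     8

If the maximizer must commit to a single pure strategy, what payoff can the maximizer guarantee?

2

The worst-case payoff for each row is 1: -6, 2: -7, 3: 2.
The best of these is 2.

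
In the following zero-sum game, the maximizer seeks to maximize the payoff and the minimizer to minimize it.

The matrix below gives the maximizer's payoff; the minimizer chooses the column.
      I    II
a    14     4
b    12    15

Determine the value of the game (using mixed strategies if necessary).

Row minima are 4 and 12, so the maximizer's maximin is 12; column maxima are 14 and 15, so the minimizer's minimax is 14. These differ, so the equilibrium is in mixed strategies.
Let the maximizer play a with probability p. The minimizer is indifferent when 14p + 12(1−p) = 4p + 15(1−p), giving p = 3/13.
Let the minimizer play I with probability q. The maximizer is indifferent when 14q + 4(1−q) = 12q + 15(1−q), giving q = 11/13.
The value is 14·(11/13) + (4)·(2/13) = 162/13.

162/13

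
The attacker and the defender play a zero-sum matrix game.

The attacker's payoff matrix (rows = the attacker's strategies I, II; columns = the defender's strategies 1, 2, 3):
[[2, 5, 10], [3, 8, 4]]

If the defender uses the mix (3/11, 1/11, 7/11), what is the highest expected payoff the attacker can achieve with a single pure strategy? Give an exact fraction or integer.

I: (2)·(3/11) + (5)·(1/11) + (10)·(7/11) = 81/11.
II: (3)·(3/11) + (8)·(1/11) + (4)·(7/11) = 45/11.
The best pure response is I with expected payoff 81/11.

81/11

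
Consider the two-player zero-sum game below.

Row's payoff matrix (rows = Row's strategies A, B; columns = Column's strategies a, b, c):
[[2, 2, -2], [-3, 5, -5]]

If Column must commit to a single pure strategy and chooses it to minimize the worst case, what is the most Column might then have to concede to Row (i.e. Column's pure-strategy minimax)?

The worst case (largest entry) in each column is a: 2, b: 5, c: -2.
The best (smallest) of these is -2.

-2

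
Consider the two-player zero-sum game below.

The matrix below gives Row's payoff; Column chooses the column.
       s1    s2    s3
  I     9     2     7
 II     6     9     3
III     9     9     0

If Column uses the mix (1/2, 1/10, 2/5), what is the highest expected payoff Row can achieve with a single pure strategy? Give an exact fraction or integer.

15/2

I: (9)·(1/2) + (2)·(1/10) + (7)·(2/5) = 15/2.
II: (6)·(1/2) + (9)·(1/10) + (3)·(2/5) = 51/10.
III: (9)·(1/2) + (9)·(1/10) + (0)·(2/5) = 27/5.
The best pure response is I with expected payoff 15/2.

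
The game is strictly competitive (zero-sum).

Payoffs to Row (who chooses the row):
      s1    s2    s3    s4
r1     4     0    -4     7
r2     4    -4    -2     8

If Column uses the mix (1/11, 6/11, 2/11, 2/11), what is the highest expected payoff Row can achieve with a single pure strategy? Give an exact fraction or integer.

r1: (4)·(1/11) + (0)·(6/11) + (-4)·(2/11) + (7)·(2/11) = 10/11.
r2: (4)·(1/11) + (-4)·(6/11) + (-2)·(2/11) + (8)·(2/11) = -8/11.
The best pure response is r1 with expected payoff 10/11.

10/11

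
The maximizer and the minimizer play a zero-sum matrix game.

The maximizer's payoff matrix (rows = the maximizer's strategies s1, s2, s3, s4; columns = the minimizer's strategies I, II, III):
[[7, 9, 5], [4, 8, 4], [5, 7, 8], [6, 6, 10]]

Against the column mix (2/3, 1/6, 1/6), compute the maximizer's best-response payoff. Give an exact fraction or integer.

s1: (7)·(2/3) + (9)·(1/6) + (5)·(1/6) = 7.
s2: (4)·(2/3) + (8)·(1/6) + (4)·(1/6) = 14/3.
s3: (5)·(2/3) + (7)·(1/6) + (8)·(1/6) = 35/6.
s4: (6)·(2/3) + (6)·(1/6) + (10)·(1/6) = 20/3.
The best pure response is s1 with expected payoff 7.

7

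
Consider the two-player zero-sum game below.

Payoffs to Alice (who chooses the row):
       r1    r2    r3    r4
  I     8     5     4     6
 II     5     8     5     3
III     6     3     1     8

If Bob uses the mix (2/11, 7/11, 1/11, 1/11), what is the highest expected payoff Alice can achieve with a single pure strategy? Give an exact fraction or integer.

74/11

I: (8)·(2/11) + (5)·(7/11) + (4)·(1/11) + (6)·(1/11) = 61/11.
II: (5)·(2/11) + (8)·(7/11) + (5)·(1/11) + (3)·(1/11) = 74/11.
III: (6)·(2/11) + (3)·(7/11) + (1)·(1/11) + (8)·(1/11) = 42/11.
The best pure response is II with expected payoff 74/11.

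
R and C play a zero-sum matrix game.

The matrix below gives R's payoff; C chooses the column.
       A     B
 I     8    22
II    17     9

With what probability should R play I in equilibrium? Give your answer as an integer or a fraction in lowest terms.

4/11

Row minima are 8 and 9, so R's maximin is 9; column maxima are 17 and 22, so C's minimax is 17. These differ, so the equilibrium is in mixed strategies.
Let R play I with probability p. C is indifferent when 8p + 17(1−p) = 22p + 9(1−p), giving p = 4/11.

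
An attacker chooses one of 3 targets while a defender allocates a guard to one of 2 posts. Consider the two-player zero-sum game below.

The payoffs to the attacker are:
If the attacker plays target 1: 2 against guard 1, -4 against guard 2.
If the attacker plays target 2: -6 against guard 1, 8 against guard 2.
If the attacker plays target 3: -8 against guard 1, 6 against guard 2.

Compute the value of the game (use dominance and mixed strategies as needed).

Row target 3 is strictly dominated by row target 2, so the attacker never plays it.
The remaining 2×2 game on (target 1, target 2) × (guard 1, guard 2) has no saddle point. Let the attacker play target 1 with probability p; indifference gives 2p − 6(1−p) = −4p + 8(1−p), so p = 7/10.
Similarly the defender's optimal q on guard 1 is 3/5, and the value is 2·(3/5) + (-4)·(2/5) = -2/5.

-2/5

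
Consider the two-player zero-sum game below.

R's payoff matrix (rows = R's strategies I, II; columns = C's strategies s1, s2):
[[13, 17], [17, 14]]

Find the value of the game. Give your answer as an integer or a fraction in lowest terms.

107/7

Row minima are 13 and 14, so R's maximin is 14; column maxima are 17 and 17, so C's minimax is 17. These differ, so the equilibrium is in mixed strategies.
Let R play I with probability p. C is indifferent when 13p + 17(1−p) = 17p + 14(1−p), giving p = 3/7.
Let C play s1 with probability q. R is indifferent when 13q + 17(1−q) = 17q + 14(1−q), giving q = 3/7.
The value is 13·(3/7) + (17)·(4/7) = 107/7.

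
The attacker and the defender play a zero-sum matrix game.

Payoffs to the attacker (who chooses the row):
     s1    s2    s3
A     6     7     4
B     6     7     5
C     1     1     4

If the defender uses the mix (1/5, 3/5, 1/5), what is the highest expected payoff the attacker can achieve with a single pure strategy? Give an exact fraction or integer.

32/5

A: (6)·(1/5) + (7)·(3/5) + (4)·(1/5) = 31/5.
B: (6)·(1/5) + (7)·(3/5) + (5)·(1/5) = 32/5.
C: (1)·(1/5) + (1)·(3/5) + (4)·(1/5) = 8/5.
The best pure response is B with expected payoff 32/5.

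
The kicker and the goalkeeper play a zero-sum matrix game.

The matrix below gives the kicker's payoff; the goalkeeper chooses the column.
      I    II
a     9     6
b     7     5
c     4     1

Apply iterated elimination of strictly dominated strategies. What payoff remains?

Column I is strictly dominated by II for the goalkeeper (6<9, 5<7, 1<4); eliminate I.
Row b is strictly dominated by row a (6>5); eliminate b.
Row c is strictly dominated by row a (6>1); eliminate c.
Only (a, II) remains, with payoff 6.

6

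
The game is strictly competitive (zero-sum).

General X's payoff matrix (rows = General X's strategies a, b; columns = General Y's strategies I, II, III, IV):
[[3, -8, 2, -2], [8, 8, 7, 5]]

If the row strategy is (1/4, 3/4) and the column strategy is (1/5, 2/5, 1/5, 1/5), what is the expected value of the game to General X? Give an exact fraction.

19/4

Against (1/5, 2/5, 1/5, 1/5), each row's expected payoff is a: -13/5; b: 36/5.
Taking the (1/4, 3/4)-weighted average: (1/4)·(-13/5) + (3/4)·(36/5) = 19/4.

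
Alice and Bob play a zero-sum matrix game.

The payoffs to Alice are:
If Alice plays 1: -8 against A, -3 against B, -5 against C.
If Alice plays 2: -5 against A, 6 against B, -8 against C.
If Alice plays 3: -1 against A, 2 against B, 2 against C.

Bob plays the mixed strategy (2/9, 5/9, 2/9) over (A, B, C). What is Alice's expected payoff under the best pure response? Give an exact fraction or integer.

1: (-8)·(2/9) + (-3)·(5/9) + (-5)·(2/9) = -41/9.
2: (-5)·(2/9) + (6)·(5/9) + (-8)·(2/9) = 4/9.
3: (-1)·(2/9) + (2)·(5/9) + (2)·(2/9) = 4/3.
The best pure response is 3 with expected payoff 4/3.

4/3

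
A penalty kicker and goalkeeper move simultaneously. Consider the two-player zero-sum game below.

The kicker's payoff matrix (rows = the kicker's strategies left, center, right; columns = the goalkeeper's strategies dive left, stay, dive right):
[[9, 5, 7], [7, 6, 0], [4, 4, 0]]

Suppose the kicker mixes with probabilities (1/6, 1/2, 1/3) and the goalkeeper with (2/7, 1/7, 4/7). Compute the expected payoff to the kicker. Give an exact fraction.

Against (2/7, 1/7, 4/7), each row's expected payoff is left: 51/7; center: 20/7; right: 12/7.
Taking the (1/6, 1/2, 1/3)-weighted average: (1/6)·(51/7) + (1/2)·(20/7) + (1/3)·(12/7) = 45/14.

45/14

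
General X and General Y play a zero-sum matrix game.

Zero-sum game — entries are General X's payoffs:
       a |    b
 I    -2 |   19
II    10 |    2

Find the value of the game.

194/29

Row minima are -2 and 2, so General X's maximin is 2; column maxima are 10 and 19, so General Y's minimax is 10. These differ, so the equilibrium is in mixed strategies.
Let General X play I with probability p. General Y is indifferent when −2p + 10(1−p) = 19p + 2(1−p), giving p = 8/29.
Let General Y play a with probability q. General X is indifferent when −2q + 19(1−q) = 10q + 2(1−q), giving q = 17/29.
The value is -2·(17/29) + (19)·(12/29) = 194/29.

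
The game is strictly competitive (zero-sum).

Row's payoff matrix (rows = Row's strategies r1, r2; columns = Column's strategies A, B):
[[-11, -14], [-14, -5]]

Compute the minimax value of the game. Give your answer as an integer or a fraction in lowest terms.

-47/4

Row minima are -14 and -14, so Row's maximin is -14; column maxima are -11 and -5, so Column's minimax is -11. These differ, so the equilibrium is in mixed strategies.
Let Row play r1 with probability p. Column is indifferent when −11p − 14(1−p) = −14p − 5(1−p), giving p = 3/4.
Let Column play A with probability q. Row is indifferent when −11q − 14(1−q) = −14q − 5(1−q), giving q = 3/4.
The value is -11·(3/4) + (-14)·(1/4) = -47/4.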